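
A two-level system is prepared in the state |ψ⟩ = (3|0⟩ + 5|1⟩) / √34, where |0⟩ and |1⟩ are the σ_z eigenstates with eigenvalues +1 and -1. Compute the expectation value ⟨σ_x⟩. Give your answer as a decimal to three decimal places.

0.882

⟨σ_x⟩ = 2 Re(a* b)/(|a|²+|b|²) with a = 3, b = 5.
a* b = 15, so ⟨σ_x⟩ = 30/34.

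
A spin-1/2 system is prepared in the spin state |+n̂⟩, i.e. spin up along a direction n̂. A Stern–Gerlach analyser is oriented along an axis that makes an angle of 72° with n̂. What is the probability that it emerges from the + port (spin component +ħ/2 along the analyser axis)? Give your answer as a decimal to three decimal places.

0.655

For spin-½, the probability of finding spin-up along an axis at angle θ to the initial spin direction is cos²(θ/2); spin-down is sin²(θ/2).
θ = 72°, so P = cos²(36°) ≈ 0.655.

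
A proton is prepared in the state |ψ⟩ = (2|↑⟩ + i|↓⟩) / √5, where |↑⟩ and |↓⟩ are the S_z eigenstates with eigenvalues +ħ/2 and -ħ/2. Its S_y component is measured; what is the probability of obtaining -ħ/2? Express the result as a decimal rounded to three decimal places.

0.100

|-y⟩ = (|↑⟩ - i|↓⟩)/√2, so ⟨-y|ψ⟩ = (1) / (√2·√5).
P = |1|² / 10 = 1/10.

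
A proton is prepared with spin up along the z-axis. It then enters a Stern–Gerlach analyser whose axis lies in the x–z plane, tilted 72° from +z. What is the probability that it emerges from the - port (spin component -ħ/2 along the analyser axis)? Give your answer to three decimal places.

For spin-½, the probability of finding spin-up along an axis at angle θ to the initial spin direction is cos²(θ/2); spin-down is sin²(θ/2).
θ = 72°, so P = sin²(36°) ≈ 0.345.

0.345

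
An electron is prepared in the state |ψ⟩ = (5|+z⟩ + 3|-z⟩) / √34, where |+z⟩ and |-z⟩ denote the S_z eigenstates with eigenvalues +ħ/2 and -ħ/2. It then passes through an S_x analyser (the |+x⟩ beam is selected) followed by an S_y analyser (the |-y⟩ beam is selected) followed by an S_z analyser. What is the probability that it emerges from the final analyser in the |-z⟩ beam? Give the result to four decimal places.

0.2353

First analyser (S_x): P(|+x⟩) = |⟨+x|ψ⟩|² = 64/68.
After stage 1 the state is |+x⟩; P(|-y⟩) = |⟨-y|+x⟩|² = 1/2.
After stage 2 the state is |-y⟩; P(|-z⟩) = |⟨-z|-y⟩|² = 1/2.
Joint probability = 64/68 × 1/2 × 1/2 = 0.2353.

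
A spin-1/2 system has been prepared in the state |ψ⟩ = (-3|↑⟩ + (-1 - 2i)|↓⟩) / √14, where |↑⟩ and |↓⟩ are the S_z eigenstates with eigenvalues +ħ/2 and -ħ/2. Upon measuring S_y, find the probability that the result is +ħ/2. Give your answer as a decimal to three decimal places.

0.929

|+y⟩ = (|↑⟩ + i|↓⟩)/√2, so ⟨+y|ψ⟩ = (-5 + i) / (√2·√14).
P = |-5 + i|² / 28 = 26/28.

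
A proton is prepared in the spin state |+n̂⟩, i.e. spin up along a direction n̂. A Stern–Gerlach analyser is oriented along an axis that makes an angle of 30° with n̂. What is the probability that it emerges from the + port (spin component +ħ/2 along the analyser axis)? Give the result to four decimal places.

For spin-½, the probability of finding spin-up along an axis at angle θ to the initial spin direction is cos²(θ/2); spin-down is sin²(θ/2).
θ = 30°, so P = cos²(15°) ≈ 0.9330.

0.9330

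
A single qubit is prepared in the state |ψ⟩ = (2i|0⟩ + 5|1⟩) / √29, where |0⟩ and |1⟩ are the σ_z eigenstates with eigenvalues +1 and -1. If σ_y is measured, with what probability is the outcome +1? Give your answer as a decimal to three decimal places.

0.155

|+y⟩ = (|0⟩ + i|1⟩)/√2, so ⟨+y|ψ⟩ = (-3i) / (√2·√29).
P = |-3i|² / 58 = 9/58.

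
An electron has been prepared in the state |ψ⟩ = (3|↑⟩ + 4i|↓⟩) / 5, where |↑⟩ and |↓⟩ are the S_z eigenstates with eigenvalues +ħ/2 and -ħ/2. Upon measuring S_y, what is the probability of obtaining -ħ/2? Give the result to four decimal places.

|-y⟩ = (|↑⟩ - i|↓⟩)/√2, so ⟨-y|ψ⟩ = (-1) / (√2·5).
P = |-1|² / 50 = 1/50.

0.0200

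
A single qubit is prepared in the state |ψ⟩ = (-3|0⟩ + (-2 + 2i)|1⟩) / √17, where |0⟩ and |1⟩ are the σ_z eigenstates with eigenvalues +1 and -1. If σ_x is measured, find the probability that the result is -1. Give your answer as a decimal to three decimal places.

|-x⟩ = (|0⟩ - |1⟩)/√2, so ⟨-x|ψ⟩ = (-1 - 2i) / (√2·√17).
P = |-1 - 2i|² / 34 = 5/34.

0.147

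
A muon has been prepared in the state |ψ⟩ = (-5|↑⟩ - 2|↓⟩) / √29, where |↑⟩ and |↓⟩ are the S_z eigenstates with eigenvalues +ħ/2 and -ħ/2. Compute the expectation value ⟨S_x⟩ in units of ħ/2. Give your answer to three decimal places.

0.690

⟨σ_x⟩ = 2 Re(a* b)/(|a|²+|b|²) with a = -5, b = -2.
a* b = 10, so ⟨σ_x⟩ = 20/29.
⟨S_x⟩ = (ħ/2)·⟨σ_x⟩.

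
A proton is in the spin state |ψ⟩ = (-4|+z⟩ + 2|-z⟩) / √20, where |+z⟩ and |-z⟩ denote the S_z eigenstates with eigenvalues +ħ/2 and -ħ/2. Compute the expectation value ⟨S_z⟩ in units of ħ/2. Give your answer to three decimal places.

⟨σ_z⟩ = |a|² - |b|² divided by |a|²+|b|², with a, b the |+z⟩, |-z⟩ amplitudes.
= (16 - 4)/20 = 12/20.
⟨S_z⟩ = (ħ/2)·⟨σ_z⟩.

0.600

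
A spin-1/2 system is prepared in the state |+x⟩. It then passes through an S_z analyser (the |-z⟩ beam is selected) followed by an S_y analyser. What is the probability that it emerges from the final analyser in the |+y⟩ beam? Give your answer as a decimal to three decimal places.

First analyser (S_z): from |+x⟩, P(|-z⟩) = 1/2.
After stage 1 the state is |-z⟩; P(|+y⟩) = |⟨+y|-z⟩|² = 1/2.
Joint probability = 1/2 × 1/2 = 0.250.

0.250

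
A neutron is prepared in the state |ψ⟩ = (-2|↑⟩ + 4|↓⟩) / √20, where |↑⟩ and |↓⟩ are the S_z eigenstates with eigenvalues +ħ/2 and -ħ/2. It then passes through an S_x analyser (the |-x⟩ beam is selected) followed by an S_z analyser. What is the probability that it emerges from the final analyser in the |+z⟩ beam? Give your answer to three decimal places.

0.450

First analyser (S_x): P(|-x⟩) = |⟨-x|ψ⟩|² = 36/40.
After stage 1 the state is |-x⟩; P(|+z⟩) = |⟨+z|-x⟩|² = 1/2.
Joint probability = 36/40 × 1/2 = 0.450.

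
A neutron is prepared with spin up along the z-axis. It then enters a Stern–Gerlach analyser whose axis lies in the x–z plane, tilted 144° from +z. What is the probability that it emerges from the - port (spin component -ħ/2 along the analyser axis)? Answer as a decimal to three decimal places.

0.905

For spin-½, the probability of finding spin-up along an axis at angle θ to the initial spin direction is cos²(θ/2); spin-down is sin²(θ/2).
θ = 144°, so P = sin²(72°) ≈ 0.905.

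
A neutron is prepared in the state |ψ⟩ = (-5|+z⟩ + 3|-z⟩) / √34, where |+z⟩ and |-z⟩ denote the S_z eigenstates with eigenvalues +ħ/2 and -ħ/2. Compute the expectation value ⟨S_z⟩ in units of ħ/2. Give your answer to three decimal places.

0.471

⟨σ_z⟩ = |a|² - |b|² divided by |a|²+|b|², with a, b the |+z⟩, |-z⟩ amplitudes.
= (25 - 9)/34 = 16/34.
⟨S_z⟩ = (ħ/2)·⟨σ_z⟩.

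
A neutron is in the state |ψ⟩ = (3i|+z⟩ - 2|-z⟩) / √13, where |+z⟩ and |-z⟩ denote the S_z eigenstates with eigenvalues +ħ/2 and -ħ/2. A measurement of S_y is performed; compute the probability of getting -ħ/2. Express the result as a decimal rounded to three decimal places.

|-y⟩ = (|+z⟩ - i|-z⟩)/√2, so ⟨-y|ψ⟩ = (i) / (√2·√13).
P = |i|² / 26 = 1/26.

0.038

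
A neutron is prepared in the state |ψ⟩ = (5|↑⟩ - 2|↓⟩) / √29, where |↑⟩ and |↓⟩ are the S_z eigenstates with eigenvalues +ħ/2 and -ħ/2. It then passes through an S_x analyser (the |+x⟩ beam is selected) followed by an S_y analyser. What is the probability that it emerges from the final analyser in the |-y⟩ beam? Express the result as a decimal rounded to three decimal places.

First analyser (S_x): P(|+x⟩) = |⟨+x|ψ⟩|² = 9/58.
After stage 1 the state is |+x⟩; P(|-y⟩) = |⟨-y|+x⟩|² = 1/2.
Joint probability = 9/58 × 1/2 = 0.078.

0.078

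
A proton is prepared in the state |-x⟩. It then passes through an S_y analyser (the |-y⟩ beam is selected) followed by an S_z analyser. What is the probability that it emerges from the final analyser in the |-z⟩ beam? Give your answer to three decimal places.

First analyser (S_y): from |-x⟩, P(|-y⟩) = 1/2.
After stage 1 the state is |-y⟩; P(|-z⟩) = |⟨-z|-y⟩|² = 1/2.
Joint probability = 1/2 × 1/2 = 0.250.

0.250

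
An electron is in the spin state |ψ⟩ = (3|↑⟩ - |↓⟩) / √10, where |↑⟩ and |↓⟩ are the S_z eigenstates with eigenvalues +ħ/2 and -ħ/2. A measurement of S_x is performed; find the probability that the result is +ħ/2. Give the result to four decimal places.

0.2000

|+x⟩ = (|↑⟩ + |↓⟩)/√2, so ⟨+x|ψ⟩ = (2) / (√2·√10).
P = |2|² / 20 = 4/20.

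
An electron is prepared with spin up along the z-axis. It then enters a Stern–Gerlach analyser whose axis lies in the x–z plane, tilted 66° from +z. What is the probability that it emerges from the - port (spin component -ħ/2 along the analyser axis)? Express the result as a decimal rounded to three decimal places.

0.297

For spin-½, the probability of finding spin-up along an axis at angle θ to the initial spin direction is cos²(θ/2); spin-down is sin²(θ/2).
θ = 66°, so P = sin²(33°) ≈ 0.297.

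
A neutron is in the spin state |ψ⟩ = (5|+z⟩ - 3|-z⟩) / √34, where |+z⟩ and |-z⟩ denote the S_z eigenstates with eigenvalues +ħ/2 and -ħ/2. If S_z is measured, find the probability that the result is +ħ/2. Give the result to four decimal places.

0.7353

The +ħ/2 outcome corresponds to |+z⟩. Its amplitude in |ψ⟩ is 5/√34.
P = |5|² / 34 = 25/34.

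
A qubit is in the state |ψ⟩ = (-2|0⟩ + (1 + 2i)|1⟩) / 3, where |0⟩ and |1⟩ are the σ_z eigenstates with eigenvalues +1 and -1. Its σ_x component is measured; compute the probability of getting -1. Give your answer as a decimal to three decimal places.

|-x⟩ = (|0⟩ - |1⟩)/√2, so ⟨-x|ψ⟩ = (-3 - 2i) / (√2·3).
P = |-3 - 2i|² / 18 = 13/18.

0.722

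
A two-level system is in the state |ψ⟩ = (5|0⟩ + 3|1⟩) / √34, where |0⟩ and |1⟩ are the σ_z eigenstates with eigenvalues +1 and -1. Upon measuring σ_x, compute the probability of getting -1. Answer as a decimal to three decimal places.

|-x⟩ = (|0⟩ - |1⟩)/√2, so ⟨-x|ψ⟩ = (2) / (√2·√34).
P = |2|² / 68 = 4/68.

0.059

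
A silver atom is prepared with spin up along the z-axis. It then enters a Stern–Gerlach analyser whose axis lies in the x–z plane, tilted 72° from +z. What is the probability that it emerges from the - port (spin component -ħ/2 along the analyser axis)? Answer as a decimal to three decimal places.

0.345

For spin-½, the probability of finding spin-up along an axis at angle θ to the initial spin direction is cos²(θ/2); spin-down is sin²(θ/2).
θ = 72°, so P = sin²(36°) ≈ 0.345.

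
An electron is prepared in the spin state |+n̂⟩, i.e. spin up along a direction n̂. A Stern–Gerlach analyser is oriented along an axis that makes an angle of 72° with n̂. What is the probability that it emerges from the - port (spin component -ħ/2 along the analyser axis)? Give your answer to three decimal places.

0.345

For spin-½, the probability of finding spin-up along an axis at angle θ to the initial spin direction is cos²(θ/2); spin-down is sin²(θ/2).
θ = 72°, so P = sin²(36°) ≈ 0.345.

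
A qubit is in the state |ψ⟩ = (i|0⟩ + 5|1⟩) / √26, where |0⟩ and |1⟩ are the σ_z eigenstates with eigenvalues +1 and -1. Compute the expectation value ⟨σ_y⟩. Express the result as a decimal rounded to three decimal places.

-0.385

⟨σ_y⟩ = 2 Im(a* b)/(|a|²+|b|²) with a = i, b = 5.
a* b = -5i, so ⟨σ_y⟩ = -10/26.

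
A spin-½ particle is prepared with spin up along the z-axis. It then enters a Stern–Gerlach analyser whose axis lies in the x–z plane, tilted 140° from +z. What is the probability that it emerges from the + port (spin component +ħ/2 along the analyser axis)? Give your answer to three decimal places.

0.117

For spin-½, the probability of finding spin-up along an axis at angle θ to the initial spin direction is cos²(θ/2); spin-down is sin²(θ/2).
θ = 140°, so P = cos²(70°) ≈ 0.117.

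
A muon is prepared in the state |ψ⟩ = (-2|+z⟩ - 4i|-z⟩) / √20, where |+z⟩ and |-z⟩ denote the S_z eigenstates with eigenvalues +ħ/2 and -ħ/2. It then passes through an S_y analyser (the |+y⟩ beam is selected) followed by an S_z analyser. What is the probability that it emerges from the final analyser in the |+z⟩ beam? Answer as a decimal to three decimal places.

First analyser (S_y): P(|+y⟩) = |⟨+y|ψ⟩|² = 36/40.
After stage 1 the state is |+y⟩; P(|+z⟩) = |⟨+z|+y⟩|² = 1/2.
Joint probability = 36/40 × 1/2 = 0.450.

0.450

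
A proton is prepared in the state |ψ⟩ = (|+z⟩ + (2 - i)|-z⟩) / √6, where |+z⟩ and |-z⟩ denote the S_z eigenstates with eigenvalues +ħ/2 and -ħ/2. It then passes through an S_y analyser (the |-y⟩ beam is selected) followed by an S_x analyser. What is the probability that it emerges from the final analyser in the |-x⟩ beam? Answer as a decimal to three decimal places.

First analyser (S_y): P(|-y⟩) = |⟨-y|ψ⟩|² = 8/12.
After stage 1 the state is |-y⟩; P(|-x⟩) = |⟨-x|-y⟩|² = 1/2.
Joint probability = 8/12 × 1/2 = 0.333.

0.333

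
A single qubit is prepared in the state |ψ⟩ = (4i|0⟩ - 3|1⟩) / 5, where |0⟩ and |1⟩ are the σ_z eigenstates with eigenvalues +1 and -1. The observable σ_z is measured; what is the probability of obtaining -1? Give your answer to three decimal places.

0.360

The -1 outcome corresponds to |1⟩. Its amplitude in |ψ⟩ is -3/5.
P = |-3|² / 25 = 9/25.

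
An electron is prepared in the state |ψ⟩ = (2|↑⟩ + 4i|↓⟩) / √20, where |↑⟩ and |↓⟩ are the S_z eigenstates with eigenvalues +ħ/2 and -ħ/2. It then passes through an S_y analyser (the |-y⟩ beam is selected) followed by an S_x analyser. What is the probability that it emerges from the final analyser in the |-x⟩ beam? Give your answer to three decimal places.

0.050

First analyser (S_y): P(|-y⟩) = |⟨-y|ψ⟩|² = 4/40.
After stage 1 the state is |-y⟩; P(|-x⟩) = |⟨-x|-y⟩|² = 1/2.
Joint probability = 4/40 × 1/2 = 0.050.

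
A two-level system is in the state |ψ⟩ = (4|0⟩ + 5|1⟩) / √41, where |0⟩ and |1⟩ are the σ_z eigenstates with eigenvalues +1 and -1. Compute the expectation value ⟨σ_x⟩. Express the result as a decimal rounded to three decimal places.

⟨σ_x⟩ = 2 Re(a* b)/(|a|²+|b|²) with a = 4, b = 5.
a* b = 20, so ⟨σ_x⟩ = 40/41.

0.976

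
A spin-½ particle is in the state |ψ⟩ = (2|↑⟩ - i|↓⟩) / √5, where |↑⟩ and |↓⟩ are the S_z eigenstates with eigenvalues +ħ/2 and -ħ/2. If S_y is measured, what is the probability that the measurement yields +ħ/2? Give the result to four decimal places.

|+y⟩ = (|↑⟩ + i|↓⟩)/√2, so ⟨+y|ψ⟩ = (1) / (√2·√5).
P = |1|² / 10 = 1/10.

0.1000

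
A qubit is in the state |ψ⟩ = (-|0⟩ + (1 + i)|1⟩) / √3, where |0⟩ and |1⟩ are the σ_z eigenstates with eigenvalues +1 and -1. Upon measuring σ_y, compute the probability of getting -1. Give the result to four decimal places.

|-y⟩ = (|0⟩ - i|1⟩)/√2, so ⟨-y|ψ⟩ = (-2 + i) / (√2·√3).
P = |-2 + i|² / 6 = 5/6.

0.8333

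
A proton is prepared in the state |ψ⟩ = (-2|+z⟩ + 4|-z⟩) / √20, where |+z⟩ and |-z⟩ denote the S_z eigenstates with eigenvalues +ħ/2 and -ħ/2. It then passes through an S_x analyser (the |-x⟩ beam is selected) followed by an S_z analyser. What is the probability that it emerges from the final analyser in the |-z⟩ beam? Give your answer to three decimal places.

0.450

First analyser (S_x): P(|-x⟩) = |⟨-x|ψ⟩|² = 36/40.
After stage 1 the state is |-x⟩; P(|-z⟩) = |⟨-z|-x⟩|² = 1/2.
Joint probability = 36/40 × 1/2 = 0.450.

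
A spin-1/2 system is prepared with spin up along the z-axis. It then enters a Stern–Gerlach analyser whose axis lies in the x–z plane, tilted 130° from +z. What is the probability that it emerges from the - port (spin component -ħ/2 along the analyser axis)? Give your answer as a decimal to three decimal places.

0.821

For spin-½, the probability of finding spin-up along an axis at angle θ to the initial spin direction is cos²(θ/2); spin-down is sin²(θ/2).
θ = 130°, so P = sin²(65°) ≈ 0.821.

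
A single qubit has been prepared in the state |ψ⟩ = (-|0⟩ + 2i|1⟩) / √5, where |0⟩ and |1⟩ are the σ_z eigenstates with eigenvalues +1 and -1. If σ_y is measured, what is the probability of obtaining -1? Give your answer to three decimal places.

|-y⟩ = (|0⟩ - i|1⟩)/√2, so ⟨-y|ψ⟩ = (-3) / (√2·√5).
P = |-3|² / 10 = 9/10.

0.900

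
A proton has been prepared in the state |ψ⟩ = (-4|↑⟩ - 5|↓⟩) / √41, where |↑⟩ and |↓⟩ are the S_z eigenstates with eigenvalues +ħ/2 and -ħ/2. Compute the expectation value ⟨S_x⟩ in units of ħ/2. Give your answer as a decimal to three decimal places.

⟨σ_x⟩ = 2 Re(a* b)/(|a|²+|b|²) with a = -4, b = -5.
a* b = 20, so ⟨σ_x⟩ = 40/41.
⟨S_x⟩ = (ħ/2)·⟨σ_x⟩.

0.976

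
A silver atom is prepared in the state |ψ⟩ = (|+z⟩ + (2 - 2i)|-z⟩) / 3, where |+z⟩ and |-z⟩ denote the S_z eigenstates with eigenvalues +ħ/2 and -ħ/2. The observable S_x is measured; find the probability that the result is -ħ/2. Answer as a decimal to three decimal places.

|-x⟩ = (|+z⟩ - |-z⟩)/√2, so ⟨-x|ψ⟩ = (-1 + 2i) / (√2·3).
P = |-1 + 2i|² / 18 = 5/18.

0.278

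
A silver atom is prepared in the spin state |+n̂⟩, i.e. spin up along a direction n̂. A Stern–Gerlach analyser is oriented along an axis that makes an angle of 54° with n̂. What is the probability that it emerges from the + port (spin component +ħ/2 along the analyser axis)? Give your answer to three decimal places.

0.794

For spin-½, the probability of finding spin-up along an axis at angle θ to the initial spin direction is cos²(θ/2); spin-down is sin²(θ/2).
θ = 54°, so P = cos²(27°) ≈ 0.794.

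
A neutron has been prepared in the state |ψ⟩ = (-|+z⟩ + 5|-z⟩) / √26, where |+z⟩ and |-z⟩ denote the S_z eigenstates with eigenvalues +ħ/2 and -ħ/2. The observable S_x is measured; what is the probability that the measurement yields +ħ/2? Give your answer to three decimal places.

|+x⟩ = (|+z⟩ + |-z⟩)/√2, so ⟨+x|ψ⟩ = (4) / (√2·√26).
P = |4|² / 52 = 16/52.

0.308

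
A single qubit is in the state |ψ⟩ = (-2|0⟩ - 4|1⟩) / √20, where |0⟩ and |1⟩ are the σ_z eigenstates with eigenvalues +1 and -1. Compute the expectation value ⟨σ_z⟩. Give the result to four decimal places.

⟨σ_z⟩ = |a|² - |b|² divided by |a|²+|b|², with a, b the |0⟩, |1⟩ amplitudes.
= (4 - 16)/20 = -12/20.

-0.6000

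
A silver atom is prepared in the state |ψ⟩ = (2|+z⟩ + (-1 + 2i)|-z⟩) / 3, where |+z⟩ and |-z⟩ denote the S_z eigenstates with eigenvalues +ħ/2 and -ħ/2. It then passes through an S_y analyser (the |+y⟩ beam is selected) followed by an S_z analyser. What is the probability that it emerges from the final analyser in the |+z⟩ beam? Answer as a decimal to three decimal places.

First analyser (S_y): P(|+y⟩) = |⟨+y|ψ⟩|² = 17/18.
After stage 1 the state is |+y⟩; P(|+z⟩) = |⟨+z|+y⟩|² = 1/2.
Joint probability = 17/18 × 1/2 = 0.472.

0.472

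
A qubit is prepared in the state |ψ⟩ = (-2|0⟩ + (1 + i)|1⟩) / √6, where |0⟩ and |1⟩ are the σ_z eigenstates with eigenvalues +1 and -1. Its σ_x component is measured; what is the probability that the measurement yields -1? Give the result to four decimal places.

0.8333

|-x⟩ = (|0⟩ - |1⟩)/√2, so ⟨-x|ψ⟩ = (-3 - i) / (√2·√6).
P = |-3 - i|² / 12 = 10/12.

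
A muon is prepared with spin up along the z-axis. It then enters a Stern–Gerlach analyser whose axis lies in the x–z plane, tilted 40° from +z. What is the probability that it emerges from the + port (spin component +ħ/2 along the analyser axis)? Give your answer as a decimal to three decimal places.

0.883

For spin-½, the probability of finding spin-up along an axis at angle θ to the initial spin direction is cos²(θ/2); spin-down is sin²(θ/2).
θ = 40°, so P = cos²(20°) ≈ 0.883.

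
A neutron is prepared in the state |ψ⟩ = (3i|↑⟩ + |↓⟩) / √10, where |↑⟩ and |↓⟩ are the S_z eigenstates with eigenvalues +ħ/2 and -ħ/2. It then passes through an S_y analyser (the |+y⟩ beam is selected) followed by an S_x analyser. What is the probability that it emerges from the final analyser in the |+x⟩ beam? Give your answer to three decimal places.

First analyser (S_y): P(|+y⟩) = |⟨+y|ψ⟩|² = 4/20.
After stage 1 the state is |+y⟩; P(|+x⟩) = |⟨+x|+y⟩|² = 1/2.
Joint probability = 4/20 × 1/2 = 0.100.

0.100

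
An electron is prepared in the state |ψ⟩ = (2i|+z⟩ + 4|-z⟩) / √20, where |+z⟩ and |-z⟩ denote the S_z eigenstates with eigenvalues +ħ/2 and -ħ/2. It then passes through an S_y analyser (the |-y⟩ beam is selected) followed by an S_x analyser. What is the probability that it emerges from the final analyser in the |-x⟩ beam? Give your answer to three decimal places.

0.450

First analyser (S_y): P(|-y⟩) = |⟨-y|ψ⟩|² = 36/40.
After stage 1 the state is |-y⟩; P(|-x⟩) = |⟨-x|-y⟩|² = 1/2.
Joint probability = 36/40 × 1/2 = 0.450.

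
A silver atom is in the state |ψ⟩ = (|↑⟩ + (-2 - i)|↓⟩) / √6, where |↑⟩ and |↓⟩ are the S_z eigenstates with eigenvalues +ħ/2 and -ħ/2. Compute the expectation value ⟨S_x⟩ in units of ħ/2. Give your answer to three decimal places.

-0.667

⟨σ_x⟩ = 2 Re(a* b)/(|a|²+|b|²) with a = 1, b = (-2 - i).
a* b = (-2 - i), so ⟨σ_x⟩ = -4/6.
⟨S_x⟩ = (ħ/2)·⟨σ_x⟩.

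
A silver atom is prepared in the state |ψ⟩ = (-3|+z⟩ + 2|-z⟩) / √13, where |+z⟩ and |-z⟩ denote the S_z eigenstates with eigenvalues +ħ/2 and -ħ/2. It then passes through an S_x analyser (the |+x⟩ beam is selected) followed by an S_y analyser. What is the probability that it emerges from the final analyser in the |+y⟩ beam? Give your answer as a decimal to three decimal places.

0.019

First analyser (S_x): P(|+x⟩) = |⟨+x|ψ⟩|² = 1/26.
After stage 1 the state is |+x⟩; P(|+y⟩) = |⟨+y|+x⟩|² = 1/2.
Joint probability = 1/26 × 1/2 = 0.019.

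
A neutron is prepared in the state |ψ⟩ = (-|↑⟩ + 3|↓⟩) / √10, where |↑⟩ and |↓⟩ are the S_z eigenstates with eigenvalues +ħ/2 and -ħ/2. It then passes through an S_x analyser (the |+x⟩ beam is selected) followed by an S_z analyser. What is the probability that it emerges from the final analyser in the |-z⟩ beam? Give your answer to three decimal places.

First analyser (S_x): P(|+x⟩) = |⟨+x|ψ⟩|² = 4/20.
After stage 1 the state is |+x⟩; P(|-z⟩) = |⟨-z|+x⟩|² = 1/2.
Joint probability = 4/20 × 1/2 = 0.100.

0.100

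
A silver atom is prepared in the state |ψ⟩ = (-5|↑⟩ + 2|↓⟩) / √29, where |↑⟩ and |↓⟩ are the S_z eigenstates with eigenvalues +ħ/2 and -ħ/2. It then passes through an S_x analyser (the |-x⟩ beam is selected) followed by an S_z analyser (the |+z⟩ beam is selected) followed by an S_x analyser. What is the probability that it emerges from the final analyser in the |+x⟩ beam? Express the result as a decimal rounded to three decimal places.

0.211

First analyser (S_x): P(|-x⟩) = |⟨-x|ψ⟩|² = 49/58.
After stage 1 the state is |-x⟩; P(|+z⟩) = |⟨+z|-x⟩|² = 1/2.
After stage 2 the state is |+z⟩; P(|+x⟩) = |⟨+x|+z⟩|² = 1/2.
Joint probability = 49/58 × 1/2 × 1/2 = 0.211.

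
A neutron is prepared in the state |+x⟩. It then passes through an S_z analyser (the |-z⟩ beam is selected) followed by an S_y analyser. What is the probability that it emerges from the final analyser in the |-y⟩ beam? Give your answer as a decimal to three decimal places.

First analyser (S_z): from |+x⟩, P(|-z⟩) = 1/2.
After stage 1 the state is |-z⟩; P(|-y⟩) = |⟨-y|-z⟩|² = 1/2.
Joint probability = 1/2 × 1/2 = 0.250.

0.250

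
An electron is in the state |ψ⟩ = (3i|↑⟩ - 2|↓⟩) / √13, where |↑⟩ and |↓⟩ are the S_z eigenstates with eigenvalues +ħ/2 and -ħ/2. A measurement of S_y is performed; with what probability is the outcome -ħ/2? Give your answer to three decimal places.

0.038

|-y⟩ = (|↑⟩ - i|↓⟩)/√2, so ⟨-y|ψ⟩ = (i) / (√2·√13).
P = |i|² / 26 = 1/26.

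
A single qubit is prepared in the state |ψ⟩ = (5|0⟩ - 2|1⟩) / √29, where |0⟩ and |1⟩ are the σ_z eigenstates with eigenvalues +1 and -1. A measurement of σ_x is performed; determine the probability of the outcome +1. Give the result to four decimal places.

0.1552

|+x⟩ = (|0⟩ + |1⟩)/√2, so ⟨+x|ψ⟩ = (3) / (√2·√29).
P = |3|² / 58 = 9/58.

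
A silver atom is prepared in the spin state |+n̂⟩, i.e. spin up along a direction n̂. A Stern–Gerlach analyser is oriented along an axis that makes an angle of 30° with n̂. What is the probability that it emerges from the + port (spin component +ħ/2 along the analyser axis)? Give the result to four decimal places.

0.9330

For spin-½, the probability of finding spin-up along an axis at angle θ to the initial spin direction is cos²(θ/2); spin-down is sin²(θ/2).
θ = 30°, so P = cos²(15°) ≈ 0.9330.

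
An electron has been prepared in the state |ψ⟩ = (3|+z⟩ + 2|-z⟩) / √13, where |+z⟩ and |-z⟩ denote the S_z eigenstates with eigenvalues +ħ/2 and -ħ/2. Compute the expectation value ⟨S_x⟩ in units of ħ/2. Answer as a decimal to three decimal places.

⟨σ_x⟩ = 2 Re(a* b)/(|a|²+|b|²) with a = 3, b = 2.
a* b = 6, so ⟨σ_x⟩ = 12/13.
⟨S_x⟩ = (ħ/2)·⟨σ_x⟩.

0.923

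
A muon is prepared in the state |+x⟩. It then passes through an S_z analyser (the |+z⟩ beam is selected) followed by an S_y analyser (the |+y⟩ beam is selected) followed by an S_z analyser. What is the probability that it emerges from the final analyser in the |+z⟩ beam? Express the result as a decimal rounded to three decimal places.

First analyser (S_z): from |+x⟩, P(|+z⟩) = 1/2.
After stage 1 the state is |+z⟩; P(|+y⟩) = |⟨+y|+z⟩|² = 1/2.
After stage 2 the state is |+y⟩; P(|+z⟩) = |⟨+z|+y⟩|² = 1/2.
Joint probability = 1/2 × 1/2 × 1/2 = 0.125.

0.125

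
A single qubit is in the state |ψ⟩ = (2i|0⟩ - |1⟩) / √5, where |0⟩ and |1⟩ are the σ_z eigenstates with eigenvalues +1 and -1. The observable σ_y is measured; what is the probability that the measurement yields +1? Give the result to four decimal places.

|+y⟩ = (|0⟩ + i|1⟩)/√2, so ⟨+y|ψ⟩ = (3i) / (√2·√5).
P = |3i|² / 10 = 9/10.

0.9000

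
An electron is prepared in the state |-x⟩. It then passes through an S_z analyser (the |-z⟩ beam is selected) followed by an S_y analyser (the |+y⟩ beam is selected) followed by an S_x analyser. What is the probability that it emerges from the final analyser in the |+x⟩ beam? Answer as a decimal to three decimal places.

0.125

First analyser (S_z): from |-x⟩, P(|-z⟩) = 1/2.
After stage 1 the state is |-z⟩; P(|+y⟩) = |⟨+y|-z⟩|² = 1/2.
After stage 2 the state is |+y⟩; P(|+x⟩) = |⟨+x|+y⟩|² = 1/2.
Joint probability = 1/2 × 1/2 × 1/2 = 0.125.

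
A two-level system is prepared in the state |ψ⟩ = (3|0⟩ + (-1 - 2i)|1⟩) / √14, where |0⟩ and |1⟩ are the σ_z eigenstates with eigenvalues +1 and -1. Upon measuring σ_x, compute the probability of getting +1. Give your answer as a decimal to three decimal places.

0.286

|+x⟩ = (|0⟩ + |1⟩)/√2, so ⟨+x|ψ⟩ = (2 - 2i) / (√2·√14).
P = |2 - 2i|² / 28 = 8/28.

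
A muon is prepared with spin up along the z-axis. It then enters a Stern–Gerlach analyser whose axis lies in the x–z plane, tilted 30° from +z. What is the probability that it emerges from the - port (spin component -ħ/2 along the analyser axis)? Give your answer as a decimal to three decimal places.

0.067

For spin-½, the probability of finding spin-up along an axis at angle θ to the initial spin direction is cos²(θ/2); spin-down is sin²(θ/2).
θ = 30°, so P = sin²(15°) ≈ 0.067.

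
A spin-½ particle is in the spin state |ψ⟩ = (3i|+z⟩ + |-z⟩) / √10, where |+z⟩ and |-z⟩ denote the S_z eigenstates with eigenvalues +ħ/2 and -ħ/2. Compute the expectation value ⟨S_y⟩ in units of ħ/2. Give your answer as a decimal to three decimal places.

⟨σ_y⟩ = 2 Im(a* b)/(|a|²+|b|²) with a = 3i, b = 1.
a* b = -3i, so ⟨σ_y⟩ = -6/10.
⟨S_y⟩ = (ħ/2)·⟨σ_y⟩.

-0.600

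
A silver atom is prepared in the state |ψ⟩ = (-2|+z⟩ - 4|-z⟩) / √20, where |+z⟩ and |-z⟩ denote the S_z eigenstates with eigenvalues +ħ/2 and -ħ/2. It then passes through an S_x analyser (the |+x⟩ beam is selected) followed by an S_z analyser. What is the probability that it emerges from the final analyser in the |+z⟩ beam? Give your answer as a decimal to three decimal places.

0.450

First analyser (S_x): P(|+x⟩) = |⟨+x|ψ⟩|² = 36/40.
After stage 1 the state is |+x⟩; P(|+z⟩) = |⟨+z|+x⟩|² = 1/2.
Joint probability = 36/40 × 1/2 = 0.450.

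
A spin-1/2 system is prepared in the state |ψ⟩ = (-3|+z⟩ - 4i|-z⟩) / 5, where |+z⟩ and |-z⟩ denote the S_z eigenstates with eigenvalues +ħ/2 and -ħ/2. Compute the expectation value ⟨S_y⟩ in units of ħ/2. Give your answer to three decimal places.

0.960

⟨σ_y⟩ = 2 Im(a* b)/(|a|²+|b|²) with a = -3, b = -4i.
a* b = 12i, so ⟨σ_y⟩ = 24/25.
⟨S_y⟩ = (ħ/2)·⟨σ_y⟩.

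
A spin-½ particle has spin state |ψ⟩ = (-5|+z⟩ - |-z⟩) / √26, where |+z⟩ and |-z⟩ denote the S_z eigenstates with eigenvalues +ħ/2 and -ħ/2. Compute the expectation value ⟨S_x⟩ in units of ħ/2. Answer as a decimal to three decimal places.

0.385

⟨σ_x⟩ = 2 Re(a* b)/(|a|²+|b|²) with a = -5, b = -1.
a* b = 5, so ⟨σ_x⟩ = 10/26.
⟨S_x⟩ = (ħ/2)·⟨σ_x⟩.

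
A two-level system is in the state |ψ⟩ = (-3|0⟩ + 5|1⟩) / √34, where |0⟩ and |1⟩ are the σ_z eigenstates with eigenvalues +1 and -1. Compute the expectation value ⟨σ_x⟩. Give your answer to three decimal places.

⟨σ_x⟩ = 2 Re(a* b)/(|a|²+|b|²) with a = -3, b = 5.
a* b = -15, so ⟨σ_x⟩ = -30/34.

-0.882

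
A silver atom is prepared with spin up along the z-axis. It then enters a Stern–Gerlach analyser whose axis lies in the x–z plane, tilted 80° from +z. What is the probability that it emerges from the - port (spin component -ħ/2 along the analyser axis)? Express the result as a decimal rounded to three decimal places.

0.413

For spin-½, the probability of finding spin-up along an axis at angle θ to the initial spin direction is cos²(θ/2); spin-down is sin²(θ/2).
θ = 80°, so P = sin²(40°) ≈ 0.413.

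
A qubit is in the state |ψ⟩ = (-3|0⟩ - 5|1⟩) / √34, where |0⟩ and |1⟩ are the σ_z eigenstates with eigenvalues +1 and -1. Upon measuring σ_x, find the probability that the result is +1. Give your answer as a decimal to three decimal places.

0.941

|+x⟩ = (|0⟩ + |1⟩)/√2, so ⟨+x|ψ⟩ = (-8) / (√2·√34).
P = |-8|² / 68 = 64/68.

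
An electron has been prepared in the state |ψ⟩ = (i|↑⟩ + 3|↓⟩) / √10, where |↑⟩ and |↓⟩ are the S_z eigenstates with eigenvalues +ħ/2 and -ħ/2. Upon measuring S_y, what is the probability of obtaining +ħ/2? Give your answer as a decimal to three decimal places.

0.200

|+y⟩ = (|↑⟩ + i|↓⟩)/√2, so ⟨+y|ψ⟩ = (-2i) / (√2·√10).
P = |-2i|² / 20 = 4/20.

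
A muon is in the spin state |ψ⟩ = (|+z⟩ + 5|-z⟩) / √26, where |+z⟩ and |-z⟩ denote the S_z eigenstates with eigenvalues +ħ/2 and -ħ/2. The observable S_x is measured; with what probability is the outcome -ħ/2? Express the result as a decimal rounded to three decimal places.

|-x⟩ = (|+z⟩ - |-z⟩)/√2, so ⟨-x|ψ⟩ = (-4) / (√2·√26).
P = |-4|² / 52 = 16/52.

0.308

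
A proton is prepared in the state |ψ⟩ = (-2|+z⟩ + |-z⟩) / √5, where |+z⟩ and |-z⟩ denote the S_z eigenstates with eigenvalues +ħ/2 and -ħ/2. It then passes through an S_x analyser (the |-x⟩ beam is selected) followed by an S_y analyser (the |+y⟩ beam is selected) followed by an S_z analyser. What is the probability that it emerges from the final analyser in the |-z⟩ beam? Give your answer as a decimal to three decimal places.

First analyser (S_x): P(|-x⟩) = |⟨-x|ψ⟩|² = 9/10.
After stage 1 the state is |-x⟩; P(|+y⟩) = |⟨+y|-x⟩|² = 1/2.
After stage 2 the state is |+y⟩; P(|-z⟩) = |⟨-z|+y⟩|² = 1/2.
Joint probability = 9/10 × 1/2 × 1/2 = 0.225.

0.225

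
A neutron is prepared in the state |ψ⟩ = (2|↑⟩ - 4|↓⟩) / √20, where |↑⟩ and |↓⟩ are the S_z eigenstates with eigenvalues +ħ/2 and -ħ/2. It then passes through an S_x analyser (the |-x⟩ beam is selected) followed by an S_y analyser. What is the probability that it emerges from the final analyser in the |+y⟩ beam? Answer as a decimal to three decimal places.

First analyser (S_x): P(|-x⟩) = |⟨-x|ψ⟩|² = 36/40.
After stage 1 the state is |-x⟩; P(|+y⟩) = |⟨+y|-x⟩|² = 1/2.
Joint probability = 36/40 × 1/2 = 0.450.

0.450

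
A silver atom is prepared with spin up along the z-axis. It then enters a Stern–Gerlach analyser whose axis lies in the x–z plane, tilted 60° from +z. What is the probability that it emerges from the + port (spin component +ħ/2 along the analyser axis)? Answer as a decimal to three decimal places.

For spin-½, the probability of finding spin-up along an axis at angle θ to the initial spin direction is cos²(θ/2); spin-down is sin²(θ/2).
θ = 60°, so P = cos²(30°) ≈ 0.750.

0.750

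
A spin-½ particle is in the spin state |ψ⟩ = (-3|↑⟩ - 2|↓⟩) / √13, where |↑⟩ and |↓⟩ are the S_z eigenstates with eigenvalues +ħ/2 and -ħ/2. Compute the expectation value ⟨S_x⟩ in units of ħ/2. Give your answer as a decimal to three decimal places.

⟨σ_x⟩ = 2 Re(a* b)/(|a|²+|b|²) with a = -3, b = -2.
a* b = 6, so ⟨σ_x⟩ = 12/13.
⟨S_x⟩ = (ħ/2)·⟨σ_x⟩.

0.923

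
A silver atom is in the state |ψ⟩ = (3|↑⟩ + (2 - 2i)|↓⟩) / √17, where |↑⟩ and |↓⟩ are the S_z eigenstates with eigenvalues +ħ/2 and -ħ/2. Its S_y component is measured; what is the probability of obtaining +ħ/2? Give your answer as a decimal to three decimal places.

0.147

|+y⟩ = (|↑⟩ + i|↓⟩)/√2, so ⟨+y|ψ⟩ = (1 - 2i) / (√2·√17).
P = |1 - 2i|² / 34 = 5/34.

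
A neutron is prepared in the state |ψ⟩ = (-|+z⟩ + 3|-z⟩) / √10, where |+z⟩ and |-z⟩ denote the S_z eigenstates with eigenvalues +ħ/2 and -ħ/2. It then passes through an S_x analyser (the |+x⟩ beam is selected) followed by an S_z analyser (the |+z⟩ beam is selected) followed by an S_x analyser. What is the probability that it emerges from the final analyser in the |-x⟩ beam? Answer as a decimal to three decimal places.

0.050

First analyser (S_x): P(|+x⟩) = |⟨+x|ψ⟩|² = 4/20.
After stage 1 the state is |+x⟩; P(|+z⟩) = |⟨+z|+x⟩|² = 1/2.
After stage 2 the state is |+z⟩; P(|-x⟩) = |⟨-x|+z⟩|² = 1/2.
Joint probability = 4/20 × 1/2 × 1/2 = 0.050.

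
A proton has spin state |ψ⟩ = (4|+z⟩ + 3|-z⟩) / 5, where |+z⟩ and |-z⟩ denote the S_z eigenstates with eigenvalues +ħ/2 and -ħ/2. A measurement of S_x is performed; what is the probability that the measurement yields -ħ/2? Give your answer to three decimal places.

0.020

|-x⟩ = (|+z⟩ - |-z⟩)/√2, so ⟨-x|ψ⟩ = (1) / (√2·5).
P = |1|² / 50 = 1/50.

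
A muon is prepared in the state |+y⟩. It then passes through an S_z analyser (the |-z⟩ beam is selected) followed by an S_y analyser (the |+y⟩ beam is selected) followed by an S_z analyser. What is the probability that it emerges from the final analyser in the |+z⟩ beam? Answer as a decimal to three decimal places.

First analyser (S_z): from |+y⟩, P(|-z⟩) = 1/2.
After stage 1 the state is |-z⟩; P(|+y⟩) = |⟨+y|-z⟩|² = 1/2.
After stage 2 the state is |+y⟩; P(|+z⟩) = |⟨+z|+y⟩|² = 1/2.
Joint probability = 1/2 × 1/2 × 1/2 = 0.125.

0.125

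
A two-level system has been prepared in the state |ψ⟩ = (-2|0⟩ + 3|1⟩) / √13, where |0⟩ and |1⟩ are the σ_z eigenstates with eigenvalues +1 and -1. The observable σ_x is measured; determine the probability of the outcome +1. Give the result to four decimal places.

|+x⟩ = (|0⟩ + |1⟩)/√2, so ⟨+x|ψ⟩ = (1) / (√2·√13).
P = |1|² / 26 = 1/26.

0.0385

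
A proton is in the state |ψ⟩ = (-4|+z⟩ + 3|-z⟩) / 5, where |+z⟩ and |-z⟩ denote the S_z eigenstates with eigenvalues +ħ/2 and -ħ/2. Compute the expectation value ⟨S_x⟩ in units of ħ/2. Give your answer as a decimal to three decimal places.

⟨σ_x⟩ = 2 Re(a* b)/(|a|²+|b|²) with a = -4, b = 3.
a* b = -12, so ⟨σ_x⟩ = -24/25.
⟨S_x⟩ = (ħ/2)·⟨σ_x⟩.

-0.960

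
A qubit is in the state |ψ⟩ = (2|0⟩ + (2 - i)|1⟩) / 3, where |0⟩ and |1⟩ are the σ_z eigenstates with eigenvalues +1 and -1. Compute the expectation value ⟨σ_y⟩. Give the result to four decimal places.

-0.4444

⟨σ_y⟩ = 2 Im(a* b)/(|a|²+|b|²) with a = 2, b = (2 - i).
a* b = (4 - 2i), so ⟨σ_y⟩ = -4/9.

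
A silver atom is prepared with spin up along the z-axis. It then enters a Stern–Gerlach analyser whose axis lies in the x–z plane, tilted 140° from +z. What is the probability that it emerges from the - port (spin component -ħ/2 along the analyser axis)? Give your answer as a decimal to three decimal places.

0.883

For spin-½, the probability of finding spin-up along an axis at angle θ to the initial spin direction is cos²(θ/2); spin-down is sin²(θ/2).
θ = 140°, so P = sin²(70°) ≈ 0.883.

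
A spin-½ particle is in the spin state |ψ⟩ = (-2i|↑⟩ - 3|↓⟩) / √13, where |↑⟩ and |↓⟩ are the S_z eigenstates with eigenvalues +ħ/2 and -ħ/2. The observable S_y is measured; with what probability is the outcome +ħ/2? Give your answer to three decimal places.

0.038

|+y⟩ = (|↑⟩ + i|↓⟩)/√2, so ⟨+y|ψ⟩ = (i) / (√2·√13).
P = |i|² / 26 = 1/26.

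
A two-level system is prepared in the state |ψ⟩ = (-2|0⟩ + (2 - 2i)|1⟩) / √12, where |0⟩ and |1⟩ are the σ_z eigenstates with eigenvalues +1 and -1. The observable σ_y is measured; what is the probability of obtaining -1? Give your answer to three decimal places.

0.167

|-y⟩ = (|0⟩ - i|1⟩)/√2, so ⟨-y|ψ⟩ = (2i) / (√2·√12).
P = |2i|² / 24 = 4/24.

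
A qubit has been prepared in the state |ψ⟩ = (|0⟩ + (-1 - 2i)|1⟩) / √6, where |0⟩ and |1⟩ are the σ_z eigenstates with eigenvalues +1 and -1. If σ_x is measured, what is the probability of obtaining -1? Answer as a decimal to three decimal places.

|-x⟩ = (|0⟩ - |1⟩)/√2, so ⟨-x|ψ⟩ = (2 + 2i) / (√2·√6).
P = |2 + 2i|² / 12 = 8/12.

0.667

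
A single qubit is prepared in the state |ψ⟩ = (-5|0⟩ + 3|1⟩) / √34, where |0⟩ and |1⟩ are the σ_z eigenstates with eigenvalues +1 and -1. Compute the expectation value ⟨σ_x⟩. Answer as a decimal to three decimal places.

-0.882

⟨σ_x⟩ = 2 Re(a* b)/(|a|²+|b|²) with a = -5, b = 3.
a* b = -15, so ⟨σ_x⟩ = -30/34.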